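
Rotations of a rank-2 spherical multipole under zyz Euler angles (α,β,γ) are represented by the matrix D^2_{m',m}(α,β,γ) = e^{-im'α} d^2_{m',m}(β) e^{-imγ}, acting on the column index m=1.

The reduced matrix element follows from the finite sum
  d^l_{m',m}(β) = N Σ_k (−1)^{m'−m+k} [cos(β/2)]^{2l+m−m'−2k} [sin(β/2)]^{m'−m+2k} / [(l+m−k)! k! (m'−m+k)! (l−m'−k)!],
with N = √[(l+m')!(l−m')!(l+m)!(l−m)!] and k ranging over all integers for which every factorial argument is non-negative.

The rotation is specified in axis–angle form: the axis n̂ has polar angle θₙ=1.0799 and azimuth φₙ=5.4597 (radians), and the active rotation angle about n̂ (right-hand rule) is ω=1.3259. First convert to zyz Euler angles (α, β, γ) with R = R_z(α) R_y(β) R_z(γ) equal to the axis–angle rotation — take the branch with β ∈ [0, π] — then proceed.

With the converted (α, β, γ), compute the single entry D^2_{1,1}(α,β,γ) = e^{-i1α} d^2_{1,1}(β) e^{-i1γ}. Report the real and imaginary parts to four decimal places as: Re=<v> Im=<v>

Re=-0.0958 Im=0.0816

Axis–angle → zyz. n̂ = (sinθₙcosφₙ, sinθₙsinφₙ, cosθₙ) = (+0.599407, -0.646898, +0.471417), ω = 1.3259.
R = I cosω + sinω [n̂]ₓ + (1−cosω) n̂n̂ᵀ gives
  R = [+0.514633, -0.751093, -0.413537; +0.163609, +0.559471, -0.812542; +0.841656, +0.350503, +0.410808]
β = atan2(√(R₁₃²+R₂₃²), R₃₃) = 1.147457; α = atan2(R₂₃, R₁₃) mod 2π = 4.241613; γ = atan2(R₃₂, −R₃₁) mod 2π = 2.746991
Split into d^2_{1,1}(β=1.1475) × two z-phases.
c=cos(1.147457/2)=0.839883, s=sin(1.147457/2)=0.542767; N=√[6·1·6·1]=6.000000
The bounds max(0,m−m')=0 and min(l+m,l−m')=1 give 2 terms
  k=0: (−1)^0·6.0000/(6)·0.8399^4·0.5428^0 = +0.497594
  k=1: (−1)^1·6.0000/(2)·0.8399^2·0.5428^2 = -0.623428
d^2_{1,1}(1.1475) = +0.497594 -0.623428 = -0.125833
Phases: e^{-i·(1)·4.2416}=-0.453578+0.891217i, e^{-i·(1)·2.7470}=-0.923150-0.384440i ⇒ D=-0.095802+0.081584i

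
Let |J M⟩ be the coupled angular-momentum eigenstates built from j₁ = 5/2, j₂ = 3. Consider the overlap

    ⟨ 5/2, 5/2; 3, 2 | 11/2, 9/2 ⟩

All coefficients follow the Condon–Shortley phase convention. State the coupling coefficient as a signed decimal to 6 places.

+√(6/11) = +0.738549

√[12·0!5!6!/12! · 5!0!5!1!10!1!] = √(1244160000/11)
  +(−1)^0/∏(0,0,0,5,5,1)! = 1/14400  (running 1/14400)
⟨..|..⟩ = √(1244160000/11)·(1/14400) = +0.738549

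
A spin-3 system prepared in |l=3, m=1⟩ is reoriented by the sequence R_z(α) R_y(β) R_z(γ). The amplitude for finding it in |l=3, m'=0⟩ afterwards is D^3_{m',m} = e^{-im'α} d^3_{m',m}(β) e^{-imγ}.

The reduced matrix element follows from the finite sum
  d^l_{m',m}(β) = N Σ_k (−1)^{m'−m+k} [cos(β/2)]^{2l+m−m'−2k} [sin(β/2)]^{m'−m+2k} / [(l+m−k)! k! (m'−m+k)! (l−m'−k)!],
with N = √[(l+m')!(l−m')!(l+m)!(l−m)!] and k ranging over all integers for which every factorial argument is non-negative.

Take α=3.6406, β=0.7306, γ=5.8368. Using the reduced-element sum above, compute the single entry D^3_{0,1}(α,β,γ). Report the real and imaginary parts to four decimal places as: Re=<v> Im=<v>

First d^3_{0,1}(β=0.7306), then the phase factors e^{-i(0)α} and e^{-i(1)γ}:
c=cos(0.730600/2)=0.934017, s=sin(0.730600/2)=0.357230; N=√[6·6·24·2]=41.569219
k∈{1,2,3} keeps every argument non-negative
  k=1: (−1)^0·41.5692/(12)·0.9340^5·0.3572^1 = +0.879652
  k=2: (−1)^1·41.5692/(4)·0.9340^3·0.3572^3 = -0.386027
  k=3: (−1)^2·41.5692/(12)·0.9340^1·0.3572^5 = +0.018823
d^3_{0,1}(0.7306) = +0.879652 -0.386027 +0.018823 = +0.512448
D = (+1.000000+0.000000i)·(+0.512448)·(+0.902013+0.431708i) = +0.462235+0.221228i

Re=0.4622 Im=0.2212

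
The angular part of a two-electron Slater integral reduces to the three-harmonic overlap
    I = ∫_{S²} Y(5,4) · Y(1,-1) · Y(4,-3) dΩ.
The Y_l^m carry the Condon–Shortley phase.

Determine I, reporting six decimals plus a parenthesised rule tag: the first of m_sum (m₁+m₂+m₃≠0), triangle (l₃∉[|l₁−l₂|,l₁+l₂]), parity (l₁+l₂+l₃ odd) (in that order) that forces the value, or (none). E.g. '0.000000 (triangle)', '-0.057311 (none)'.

Checks pass: Σm=0; 10 even; l₃=4∈[4,6].
(2·5+1)(2·1+1)(2·4+1) = 297
Δ: 2! 8! 0! / 11! → 1/495
sum: t=1:−1/576 = -1/576
3j²(5 1 4; 0 0 0) = Δ·Π!·Σ² = 5/99  (sign -1)
sum: t=0:+1/10080 = 1/10080
3j²(5 1 4; 4 -1 -3) = Δ·Π!·Σ² = 4/55  (sign -1)
combine: 4πI² = 297·5/99·4/55 = 12/11
take √, sign +1: I = 0.29463840
No selection rule forces the value: the integral is nonzero (none).

0.294638 (none)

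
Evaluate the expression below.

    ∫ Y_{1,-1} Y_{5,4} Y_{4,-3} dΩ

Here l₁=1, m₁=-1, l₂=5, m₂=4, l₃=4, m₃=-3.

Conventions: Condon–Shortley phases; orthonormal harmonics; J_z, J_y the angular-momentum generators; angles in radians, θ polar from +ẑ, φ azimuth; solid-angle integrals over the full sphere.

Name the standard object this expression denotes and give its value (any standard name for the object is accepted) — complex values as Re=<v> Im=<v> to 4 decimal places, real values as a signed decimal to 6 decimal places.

Gaunt coefficient, +0.294638

This is a Gaunt coefficient — the integral of a triple product of spherical harmonics over the sphere.
Checks pass: Σm=0; 10 even; l₃=4∈[4,6].
(2·1+1)(2·5+1)(2·4+1) = 297
Δ: 2! 0! 8! / 11! → 1/495
sum: t=1:−1/576 = -1/576
3j²(1 5 4; 0 0 0) = Δ·Π!·Σ² = 5/99  (sign -1)
sum: t=2:+1/10080 = 1/10080
3j²(1 5 4; -1 4 -3) = Δ·Π!·Σ² = 4/55  (sign -1)
combine: 4πI² = 297·5/99·4/55 = 12/11
take √, sign +1: I = 0.29463840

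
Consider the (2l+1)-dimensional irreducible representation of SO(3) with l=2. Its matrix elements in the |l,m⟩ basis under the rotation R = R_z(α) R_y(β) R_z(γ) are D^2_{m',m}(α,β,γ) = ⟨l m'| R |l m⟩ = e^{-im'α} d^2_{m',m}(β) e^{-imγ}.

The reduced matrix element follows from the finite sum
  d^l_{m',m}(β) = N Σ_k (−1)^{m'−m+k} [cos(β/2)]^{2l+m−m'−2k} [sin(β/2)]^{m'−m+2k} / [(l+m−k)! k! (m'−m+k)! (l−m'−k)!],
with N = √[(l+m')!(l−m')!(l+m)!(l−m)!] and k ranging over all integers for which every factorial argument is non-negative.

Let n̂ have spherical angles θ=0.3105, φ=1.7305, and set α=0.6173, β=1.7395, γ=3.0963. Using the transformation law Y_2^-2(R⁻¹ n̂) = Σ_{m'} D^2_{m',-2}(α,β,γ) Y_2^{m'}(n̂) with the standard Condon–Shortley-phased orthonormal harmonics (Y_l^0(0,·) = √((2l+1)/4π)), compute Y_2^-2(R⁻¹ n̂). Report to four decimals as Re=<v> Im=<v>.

Re=0.3450 Im=0.1731

Need the full column D^2_{m',-2} for m'=−2..2 at α=0.6173, β=1.7395, γ=3.0963.
cos(β/2)=0.645018, sin(β/2)=0.764168
d^2_{-2,-2}: single k=0 term ⇒ +0.173096;  D = +0.071652+0.157569i
d^2_{-1,-2}: single k=0 term ⇒ -0.410141;  D = -0.354552-0.206176i
d^2_{0,-2}: single k=0 term ⇒ +0.595108;  D = +0.592668-0.053834i
d^2_{1,-2}: single k=0 term ⇒ -0.575662;  D = -0.437353+0.374312i
d^2_{2,-2}: single k=0 term ⇒ +0.341000;  D = +0.082914-0.330766i
Y_2^{m'}(θ=0.3105,φ=1.7305) and Σ D·Y over m':
  (+0.0717+0.1576i)·(-0.0342+0.0113i)  (-0.3546-0.2062i)·(-0.0357-0.2219i)  (+0.5927-0.0538i)·(+0.5425+0.0000i)  (-0.4374+0.3743i)·(+0.0357-0.2219i)  (+0.0829-0.3308i)·(-0.0342-0.0113i)
Y_2^-2(R⁻¹ n̂) = +0.345025+0.173065i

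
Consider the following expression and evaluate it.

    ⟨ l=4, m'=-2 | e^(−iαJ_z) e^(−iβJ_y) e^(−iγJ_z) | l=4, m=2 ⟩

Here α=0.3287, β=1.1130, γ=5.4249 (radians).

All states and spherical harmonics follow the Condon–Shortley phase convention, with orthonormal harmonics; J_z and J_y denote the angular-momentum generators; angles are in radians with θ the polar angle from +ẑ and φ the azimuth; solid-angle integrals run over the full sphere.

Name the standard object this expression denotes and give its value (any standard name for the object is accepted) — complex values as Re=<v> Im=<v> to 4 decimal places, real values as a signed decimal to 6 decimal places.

This is a Wigner D-matrix element — the rotation-matrix element ⟨l m'| R(α,β,γ) |l m⟩ in the angular-momentum basis.
First d^4_{-2,2}(β=1.1130), then the phase factors e^{-i(-2)α} and e^{-i(2)γ}:
Half-angle: c=0.849109, s=0.528218. N=√(2·720·720·2)=1440.000000
The bounds max(0,m−m')=4 and min(l+m,l−m')=6 give 3 terms
  k=4: (−1)^0·1440.0000/(96)·0.8491^4·0.5282^4 = +0.607011
  k=5: (−1)^1·1440.0000/(120)·0.8491^2·0.5282^6 = -0.187925
  k=6: (−1)^2·1440.0000/(1440)·0.8491^0·0.5282^8 = +0.006060
d^4_{-2,2}(1.1130) = +0.607011 -0.187925 +0.006060 = +0.425146
D = (+0.791584+0.611061i)·(+0.425146)·(-0.145259+0.989394i) = -0.305920+0.295233i

Wigner D-matrix element, Re=-0.3059 Im=0.2952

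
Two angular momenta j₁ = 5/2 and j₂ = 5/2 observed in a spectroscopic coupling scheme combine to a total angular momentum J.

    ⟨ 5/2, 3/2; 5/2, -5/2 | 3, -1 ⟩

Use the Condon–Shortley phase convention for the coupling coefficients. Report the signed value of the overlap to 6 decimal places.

+√(1/3) = +0.577350

j₁+j₂−J=2  J+j₁−j₂=3  J−j₁+j₂=3  j₁+j₂+J+1=9
(j₁±m₁, j₂±m₂, J±M) = (4,1,0,5,2,4)
P² = 192
sum k=0..0:
  [0] +1/24 = 1/24
S = 1/24
C² = P²·S² = 1/3 ; C = +0.577350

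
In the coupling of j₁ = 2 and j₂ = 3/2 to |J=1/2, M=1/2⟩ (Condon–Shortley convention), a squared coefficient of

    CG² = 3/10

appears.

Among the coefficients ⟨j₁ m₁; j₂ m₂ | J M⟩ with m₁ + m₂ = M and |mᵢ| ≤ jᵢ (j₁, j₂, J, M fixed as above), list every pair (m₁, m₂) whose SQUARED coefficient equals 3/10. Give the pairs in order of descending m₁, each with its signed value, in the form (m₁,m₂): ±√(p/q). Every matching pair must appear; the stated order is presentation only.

(1,-1/2): −√(3/10)

Admissible pairs with m₁+m₂ = M = 1/2: (-1,3/2), (0,1/2), (1,-1/2), (2,-3/2)
  (m₁,m₂)=(2,-3/2): CG² = 2/5, CG = +√(2/5)
  (m₁,m₂)=(1,-1/2): CG² = 3/10, CG = −√(3/10)   ← matches the target
  (m₁,m₂)=(0,1/2): CG² = 1/5, CG = +√(1/5)
  (m₁,m₂)=(-1,3/2): CG² = 1/10, CG = −√(1/10)
Pairs with CG² = 3/10: (1,-1/2): −√(3/10)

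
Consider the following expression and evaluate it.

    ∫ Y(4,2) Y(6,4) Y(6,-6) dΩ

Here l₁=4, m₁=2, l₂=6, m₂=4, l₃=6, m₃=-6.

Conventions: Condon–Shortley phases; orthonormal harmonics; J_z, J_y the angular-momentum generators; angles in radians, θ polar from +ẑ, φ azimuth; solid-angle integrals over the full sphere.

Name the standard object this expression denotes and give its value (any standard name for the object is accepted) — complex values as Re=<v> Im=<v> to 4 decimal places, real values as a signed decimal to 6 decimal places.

Gaunt coefficient, +0.174397

This is a Gaunt coefficient — the integral of a triple product of spherical harmonics over the sphere.
Checks pass: Σm=0; 16 even; l₃=6∈[2,10].
(2·4+1)(2·6+1)(2·6+1) = 1521
Δ: 4! 4! 8! / 17! → 1/15315300
sum: t=0:+1/829440 t=1:−1/25920 t=2:+1/9216 t=3:−1/25920 t=4:+1/829440 = 7/207360
3j²(4 6 6; 0 0 0) = Δ·Π!·Σ² = 28/2431  (sign +1)
sum: t=2:+1/3870720 = 1/3870720
3j²(4 6 6; 2 4 -6) = Δ·Π!·Σ² = 135/6188  (sign +1)
combine: 4πI² = 1521·28/2431·135/6188 = 1215/3179
take √, sign +1: I = 0.17439657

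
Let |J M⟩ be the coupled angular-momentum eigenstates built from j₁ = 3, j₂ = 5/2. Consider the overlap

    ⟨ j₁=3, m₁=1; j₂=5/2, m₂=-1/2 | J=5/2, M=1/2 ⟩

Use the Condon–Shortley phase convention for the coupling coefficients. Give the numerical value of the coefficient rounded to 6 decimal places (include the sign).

−√(8/35) = -0.478091

triangle: 3!*3!*2!/9! = 72/362880
(j±m)!: 4!*2!*2!*3!*3!*2! = 6912
prefactor² = (2J+1)*Δ*N² = 288/35
  k=0: +1/(0!*3!*2!*2!*1!*0!) = 1/24
  k=1: −1/(1!*2!*1!*1!*2!*1!) = -1/4
  k=2: +1/(2!*1!*0!*0!*3!*2!) = 1/24
Σ = -1/6  ⇒  CG² = 288/35*(-1/6)² = 8/35
CG = −√(8/35) = -0.478091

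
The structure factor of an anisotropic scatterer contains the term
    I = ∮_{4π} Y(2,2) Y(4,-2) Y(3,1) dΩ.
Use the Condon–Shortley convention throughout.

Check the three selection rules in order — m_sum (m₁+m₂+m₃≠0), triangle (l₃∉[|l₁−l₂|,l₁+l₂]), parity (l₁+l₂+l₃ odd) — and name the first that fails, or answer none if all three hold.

m_sum

m₁+m₂+m₃ = 2 − 2 + 1 = 1  ✗
triangle: |2−4|=2 ≤ l₃=3 ≤ 2+4=6
parity: l₁+l₂+l₃ = 9 is odd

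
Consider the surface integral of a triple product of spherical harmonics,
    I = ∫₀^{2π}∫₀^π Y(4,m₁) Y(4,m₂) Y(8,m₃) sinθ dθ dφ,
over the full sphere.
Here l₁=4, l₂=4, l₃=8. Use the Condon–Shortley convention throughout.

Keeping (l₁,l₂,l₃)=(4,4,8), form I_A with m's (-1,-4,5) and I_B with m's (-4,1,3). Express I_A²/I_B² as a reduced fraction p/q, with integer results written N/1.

39/5

l's match ⇒ only the (l;m) 3-j factors differ between A and B.
A: triangle coeff Δ(4,4,8) = 1/218790; Σ_t [0,0]: t=0:+1/29030400 = 1/29030400; (3j)²=1/170 [(4 4 8; -1 -4 5)], sign=-1
B: triangle coeff Δ(4,4,8) = 1/218790; Σ_t [0,0]: t=0:+1/29030400 = 1/29030400; (3j)²=1/1326 [(4 4 8; -4 1 3)], sign=-1
I_A²/I_B² = (1/170)/(1/1326) = 39/5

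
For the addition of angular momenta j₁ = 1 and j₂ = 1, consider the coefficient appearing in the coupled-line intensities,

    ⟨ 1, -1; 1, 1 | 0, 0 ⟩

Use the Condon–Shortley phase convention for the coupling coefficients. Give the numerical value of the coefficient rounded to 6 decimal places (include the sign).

+0.577350

triangle: 2!×0!×0!/3! = 2/6
(j±m)!: 0!×2!×2!×0!×0!×0! = 4
prefactor² = (2J+1)×Δ×N² = 4/3
  k=2: +1/(2!×0!×0!×0!×0!×0!) = 1/2
Σ = 1/2  ⇒  CG² = 4/3×(1/2)² = 1/3
CG = +√(1/3) = +0.577350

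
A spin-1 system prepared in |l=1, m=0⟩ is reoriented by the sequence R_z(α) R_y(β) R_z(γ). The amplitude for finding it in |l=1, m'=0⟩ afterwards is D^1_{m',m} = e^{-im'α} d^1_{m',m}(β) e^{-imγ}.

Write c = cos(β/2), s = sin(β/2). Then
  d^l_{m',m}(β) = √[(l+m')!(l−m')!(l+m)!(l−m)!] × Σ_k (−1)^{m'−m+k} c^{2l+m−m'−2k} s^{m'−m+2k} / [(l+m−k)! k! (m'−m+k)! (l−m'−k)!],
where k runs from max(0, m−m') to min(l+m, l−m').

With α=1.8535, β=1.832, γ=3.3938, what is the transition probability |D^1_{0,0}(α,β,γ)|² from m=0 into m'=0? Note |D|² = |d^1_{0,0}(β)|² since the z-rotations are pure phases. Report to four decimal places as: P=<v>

Split into d^1_{0,0}(β=1.8320) × two z-phases.
c=cos(1.832000/2)=0.608998, s=sin(1.832000/2)=0.793172; N=√[1·1·1·1]=1.000000
k∈{0,1} keeps every argument non-negative
  k=0: (−1)^0·1.0000/(1)·0.6090^2·0.7932^0 = +0.370878
  k=1: (−1)^1·1.0000/(1)·0.6090^0·0.7932^2 = -0.629122
d^1_{0,0}(1.8320) = +0.370878 -0.629122 = -0.258244
|D^1_{0,0}|² = |d^1_{0,0}(β)|² = (-0.258244)² = 0.066690 (the z-rotation phases have unit modulus)

P=0.0667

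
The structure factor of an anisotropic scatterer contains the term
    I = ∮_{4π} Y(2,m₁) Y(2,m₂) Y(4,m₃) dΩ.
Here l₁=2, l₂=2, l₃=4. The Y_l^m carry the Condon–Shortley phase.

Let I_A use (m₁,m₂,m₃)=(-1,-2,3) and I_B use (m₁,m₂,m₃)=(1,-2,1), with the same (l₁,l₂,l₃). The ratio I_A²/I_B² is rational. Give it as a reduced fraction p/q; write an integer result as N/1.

l's match ⇒ only the (l;m) 3-j factors differ between A and B.
A: triangle coeff Δ(2,2,4) = 1/630; Σ_t [0,0]: t=0:+1/144 = 1/144; (3j)²=1/18 [(2 2 4; -1 -2 3)], sign=-1
B: triangle coeff Δ(2,2,4) = 1/630; Σ_t [0,0]: t=0:+1/144 = 1/144; (3j)²=1/126 [(2 2 4; 1 -2 1)], sign=-1
I_A²/I_B² = (1/18)/(1/126) = 7/1

7/1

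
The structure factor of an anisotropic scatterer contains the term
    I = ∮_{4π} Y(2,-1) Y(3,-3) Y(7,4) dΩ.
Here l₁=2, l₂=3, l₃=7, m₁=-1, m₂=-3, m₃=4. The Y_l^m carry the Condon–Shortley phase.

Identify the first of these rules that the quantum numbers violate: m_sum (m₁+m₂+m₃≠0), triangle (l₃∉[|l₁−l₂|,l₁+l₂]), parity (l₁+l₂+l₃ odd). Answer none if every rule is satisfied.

triangle

azimuthal sum: -1 − 3 + 4 = 0  ✓
l₃ must lie in [1,5]; have l₃=7  ✗
L = 2 + 3 + 7 = 12 (even)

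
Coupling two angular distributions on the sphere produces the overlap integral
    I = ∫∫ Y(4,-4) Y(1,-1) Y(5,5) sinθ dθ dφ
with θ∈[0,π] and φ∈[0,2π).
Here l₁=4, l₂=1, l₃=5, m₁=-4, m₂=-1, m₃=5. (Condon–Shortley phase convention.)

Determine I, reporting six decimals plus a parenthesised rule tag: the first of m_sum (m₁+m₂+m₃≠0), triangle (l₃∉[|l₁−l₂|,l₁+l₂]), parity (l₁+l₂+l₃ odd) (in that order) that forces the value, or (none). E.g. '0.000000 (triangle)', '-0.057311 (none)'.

-0.329416 (none)

Checks pass: Σm=0; 10 even; l₃=5∈[3,5].
(2·4+1)(2·1+1)(2·5+1) = 297
Δ: 0! 8! 2! / 11! → 1/495
sum: t=0:+1/576 = 1/576
3j²(4 1 5; 0 0 0) = Δ·Π!·Σ² = 5/99  (sign -1)
sum: t=0:+1/80640 = 1/80640
3j²(4 1 5; -4 -1 5) = Δ·Π!·Σ² = 1/11  (sign +1)
combine: 4πI² = 297·5/99·1/11 = 15/11
take √, sign -1: I = -0.32941575
No selection rule forces the value: the integral is nonzero (none).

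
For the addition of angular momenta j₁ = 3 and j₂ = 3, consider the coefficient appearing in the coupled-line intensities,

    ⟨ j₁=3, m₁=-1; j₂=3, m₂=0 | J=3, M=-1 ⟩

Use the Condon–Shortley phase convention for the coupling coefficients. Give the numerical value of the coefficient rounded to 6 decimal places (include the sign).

triangle: 3!×3!×3!/10! = 216/3628800
(j±m)!: 2!×4!×3!×3!×2!×4! = 82944
prefactor² = (2J+1)×Δ×N² = 864/25
  k=1: −1/(1!×2!×3!×2!×0!×1!) = -1/24
  k=2: +1/(2!×1!×2!×1!×1!×2!) = 1/8
  k=3: −1/(3!×0!×1!×0!×2!×3!) = -1/72
Σ = 5/72  ⇒  CG² = 864/25×(5/72)² = 1/6
CG = +√(1/6) = +0.408248

+0.408248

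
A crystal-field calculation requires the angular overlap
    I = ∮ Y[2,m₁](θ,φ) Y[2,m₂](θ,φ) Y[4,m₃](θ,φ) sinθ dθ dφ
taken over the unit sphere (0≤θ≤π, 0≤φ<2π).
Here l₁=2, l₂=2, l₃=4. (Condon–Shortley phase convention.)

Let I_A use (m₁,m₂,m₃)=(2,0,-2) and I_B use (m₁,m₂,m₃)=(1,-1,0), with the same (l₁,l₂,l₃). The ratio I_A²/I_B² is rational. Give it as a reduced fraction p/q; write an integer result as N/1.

Shared (l₁,l₂,l₃)=(2,2,4): N and (l;000)² cancel in I_A²/I_B².
A: Δ = 0!·4!·4!/9! = 1/630; Racah Σ t=0..0: t=0:+1/96 = 1/96; ⇒ 3j(2 2 4; 2 0 -2)² = 1/42, sgn +1
B: Δ = 0!·4!·4!/9! = 1/630; Racah Σ t=0..0: t=0:+1/36 = 1/36; ⇒ 3j(2 2 4; 1 -1 0)² = 8/315, sgn +1
I_A²/I_B² = (1/42)/(8/315) = 15/16

15/16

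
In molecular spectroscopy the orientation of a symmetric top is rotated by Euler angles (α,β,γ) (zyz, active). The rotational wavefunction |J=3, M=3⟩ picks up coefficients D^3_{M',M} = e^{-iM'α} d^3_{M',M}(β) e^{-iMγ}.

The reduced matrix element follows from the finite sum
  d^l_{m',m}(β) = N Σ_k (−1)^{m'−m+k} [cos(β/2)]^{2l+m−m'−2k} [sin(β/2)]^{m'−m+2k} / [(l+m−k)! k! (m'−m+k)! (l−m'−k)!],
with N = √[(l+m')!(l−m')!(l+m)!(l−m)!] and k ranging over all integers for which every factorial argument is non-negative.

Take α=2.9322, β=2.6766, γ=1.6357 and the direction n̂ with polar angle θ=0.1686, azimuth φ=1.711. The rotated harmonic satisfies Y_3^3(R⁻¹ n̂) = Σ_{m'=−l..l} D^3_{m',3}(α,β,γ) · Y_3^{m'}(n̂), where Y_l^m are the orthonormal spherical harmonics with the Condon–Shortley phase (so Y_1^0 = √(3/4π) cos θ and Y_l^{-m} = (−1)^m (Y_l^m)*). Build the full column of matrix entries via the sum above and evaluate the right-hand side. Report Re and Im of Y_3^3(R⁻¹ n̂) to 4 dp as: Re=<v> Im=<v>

Need the full column D^3_{m',3} for m'=−3..3 at α=2.9322, β=2.6766, γ=1.6357.
cos(β/2)=0.230407, sin(β/2)=0.973094
d^3_{-3,3}: single k=6 term ⇒ +0.849043;  D = -0.622445-0.577439i
d^3_{-2,3}: single k=5 term ⇒ +0.492432;  D = +0.283508+0.402632i
d^3_{-1,3}: single k=4 term ⇒ +0.184356;  D = -0.072488-0.169507i
d^3_{0,3}: single k=3 term ⇒ +0.050404;  D = +0.009752+0.049452i
d^3_{1,3}: single k=2 term ⇒ +0.010336;  D = +0.000152-0.010335i
d^3_{2,3}: single k=1 term ⇒ +0.001548;  D = -0.000344+0.001509i
d^3_{3,3}: single k=0 term ⇒ +0.000150;  D = +0.000063-0.000136i
Y_3^{m'}(θ=0.1686,φ=1.711) and Σ D·Y over m':
  (-0.6224-0.5774i)·(+0.0008+0.0018i)  (+0.2835+0.4026i)·(-0.0273+0.0079i)  (-0.0725-0.1695i)·(-0.0292-0.2072i)  (+0.0098+0.0495i)·(+0.6840+0.0000i)  (+0.0002-0.0103i)·(+0.0292-0.2072i)  (-0.0003+0.0015i)·(-0.0273-0.0079i)  (+0.0001-0.0001i)·(-0.0008+0.0018i)
Y_3^3(R⁻¹ n̂) = -0.038804+0.043096i

Re=-0.0388 Im=0.0431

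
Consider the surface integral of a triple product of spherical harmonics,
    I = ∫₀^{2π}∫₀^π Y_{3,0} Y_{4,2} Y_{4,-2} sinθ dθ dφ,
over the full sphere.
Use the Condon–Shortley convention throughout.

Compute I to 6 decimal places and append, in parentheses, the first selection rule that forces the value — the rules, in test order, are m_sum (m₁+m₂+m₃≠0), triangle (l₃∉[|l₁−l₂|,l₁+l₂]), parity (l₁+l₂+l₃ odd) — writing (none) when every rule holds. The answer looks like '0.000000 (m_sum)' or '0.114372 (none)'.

l₁+l₂+l₃=11 is odd: 3j(l;000)=0 ⇒ I=0

0.000000 (parity)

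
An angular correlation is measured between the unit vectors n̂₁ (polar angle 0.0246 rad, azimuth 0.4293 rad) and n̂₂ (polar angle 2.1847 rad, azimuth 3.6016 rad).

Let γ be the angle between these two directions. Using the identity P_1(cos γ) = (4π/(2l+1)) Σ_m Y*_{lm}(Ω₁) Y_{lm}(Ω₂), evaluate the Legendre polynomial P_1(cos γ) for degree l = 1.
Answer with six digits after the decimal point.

Expand P_1 via completeness: Σ_{m} conj(Y_{1,m}) at Ω₁ times Y_{1,m} at Ω₂ —
  m=-1: (0.007727, 0.003537) × (-0.253052, 0.125377) = (-0.002399, 0.000074)  (running Σ = (-0.002399, 0.000074))
  m=0: (0.488455, -0.000000) × (-0.281466, 0.000000) = (-0.137483, 0.000000)  (running Σ = (-0.139882, 0.000074))
  m=1: (-0.007727, 0.003537) × (0.253052, 0.125377) = (-0.002399, -0.000074)  (running Σ = (-0.142281, 0.000000))
Accumulated sum (-0.142281, 0.000000); after 4π/(2l+1) scaling, (-0.595985, 0.000000) ⇒ P_1 = -0.595985

-0.595985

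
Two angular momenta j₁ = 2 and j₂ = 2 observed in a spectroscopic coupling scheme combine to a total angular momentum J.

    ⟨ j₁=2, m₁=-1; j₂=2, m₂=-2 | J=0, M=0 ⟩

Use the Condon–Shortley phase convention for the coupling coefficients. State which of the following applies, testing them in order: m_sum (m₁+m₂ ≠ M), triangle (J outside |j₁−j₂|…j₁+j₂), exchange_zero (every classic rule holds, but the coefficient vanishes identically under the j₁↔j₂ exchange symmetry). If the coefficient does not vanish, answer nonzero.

m-sum: m₁+m₂ = -1+(-2) = -3, M = 0  ✗ ⇒ coefficient is 0

m_sum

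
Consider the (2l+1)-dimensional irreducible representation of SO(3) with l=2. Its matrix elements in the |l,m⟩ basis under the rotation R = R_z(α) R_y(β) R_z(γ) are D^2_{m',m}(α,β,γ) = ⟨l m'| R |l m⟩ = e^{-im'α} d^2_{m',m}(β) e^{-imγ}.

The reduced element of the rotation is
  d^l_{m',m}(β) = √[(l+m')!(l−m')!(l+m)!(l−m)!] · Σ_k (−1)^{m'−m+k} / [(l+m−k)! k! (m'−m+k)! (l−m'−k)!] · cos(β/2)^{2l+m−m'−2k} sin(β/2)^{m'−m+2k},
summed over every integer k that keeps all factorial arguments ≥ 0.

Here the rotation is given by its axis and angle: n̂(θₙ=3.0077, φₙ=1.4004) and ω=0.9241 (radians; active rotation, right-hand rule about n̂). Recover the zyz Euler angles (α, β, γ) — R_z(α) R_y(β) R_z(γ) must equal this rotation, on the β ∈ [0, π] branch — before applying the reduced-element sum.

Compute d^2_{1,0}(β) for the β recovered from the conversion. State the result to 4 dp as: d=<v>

Axis–angle → zyz. n̂ = (sinθₙcosφₙ, sinθₙsinφₙ, cosθₙ) = (+0.022637, +0.131560, -0.991050), ω = 0.9241.
R = I cosω + sinω [n̂]ₓ + (1−cosω) n̂n̂ᵀ gives
  R = [+0.602757, +0.792119, +0.096079; -0.789752, +0.609432, -0.069886; -0.113911, -0.033754, +0.992917]
β = atan2(√(R₁₃²+R₂₃²), R₃₃) = 0.119088; α = atan2(R₂₃, R₁₃) mod 2π = 5.654317; γ = atan2(R₃₂, −R₃₁) mod 2π = 5.995109
d^2_{1,0}(β=0.1191) via the finite sum:
With c≡cos(β/2)=0.998228 and s≡sin(β/2)=0.059509, N=[6·1·2·2]^{1/2}=4.898979
Admissible k: 0..1 (factorial args all ≥0)
  k=0: (−1)^1·4.8990/(2)·0.9982^3·0.0595^1 = -0.144993
  k=1: (−1)^2·4.8990/(2)·0.9982^1·0.0595^3 = +0.000515
d^2_{1,0}(0.1191) = -0.144993 +0.000515 = -0.144478

d=-0.1445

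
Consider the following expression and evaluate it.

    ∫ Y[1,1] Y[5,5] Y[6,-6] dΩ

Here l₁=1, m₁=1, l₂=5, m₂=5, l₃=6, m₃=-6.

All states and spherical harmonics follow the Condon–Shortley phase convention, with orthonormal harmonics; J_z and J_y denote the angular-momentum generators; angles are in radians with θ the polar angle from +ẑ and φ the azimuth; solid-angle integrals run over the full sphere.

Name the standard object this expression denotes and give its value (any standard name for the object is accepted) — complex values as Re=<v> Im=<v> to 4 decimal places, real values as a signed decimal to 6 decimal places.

Gaunt coefficient, +0.331940

This is a Gaunt coefficient — the integral of a triple product of spherical harmonics over the sphere.
Checks pass: Σm=0; 12 even; l₃=6∈[4,6].
(2·1+1)(2·5+1)(2·6+1) = 429
Δ: 0! 2! 10! / 13! → 1/858
sum: t=0:+1/14400 = 1/14400
3j²(1 5 6; 0 0 0) = Δ·Π!·Σ² = 6/143  (sign +1)
sum: t=0:+1/7257600 = 1/7257600
3j²(1 5 6; 1 5 -6) = Δ·Π!·Σ² = 1/13  (sign +1)
combine: 4πI² = 429·6/143·1/13 = 18/13
take √, sign +1: I = 0.33194004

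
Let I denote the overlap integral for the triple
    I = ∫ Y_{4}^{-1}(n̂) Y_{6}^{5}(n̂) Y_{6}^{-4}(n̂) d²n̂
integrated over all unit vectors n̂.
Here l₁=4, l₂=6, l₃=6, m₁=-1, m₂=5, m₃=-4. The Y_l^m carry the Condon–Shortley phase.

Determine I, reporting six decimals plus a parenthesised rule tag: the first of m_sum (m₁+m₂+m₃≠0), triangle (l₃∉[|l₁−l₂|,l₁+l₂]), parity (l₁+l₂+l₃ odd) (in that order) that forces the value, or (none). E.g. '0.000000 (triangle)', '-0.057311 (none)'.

m-sum 0 ✓  L=16 even ✓  2≤6≤10 ✓
Π(2lᵢ+1) = 9×13×13 = 1521
triangle coeff Δ(4,6,6) = 1/15315300
Σ_t [0,4]: t=0:+1/829440 t=1:−1/25920 t=2:+1/9216 t=3:−1/25920 t=4:+1/829440 = 7/207360
(3j)²=28/2431 [(4 6 6; 0 0 0)], sign=+1
Σ_t [3,4]: t=3:−1/967680 t=4:+1/725760 = 1/2903040
(3j)²=5/3094 [(4 6 6; -1 5 -4)], sign=+1
⇒ 4πI² = 90/3179
I = (+1)√(90/3179/(4π)) = 0.04746473
No selection rule forces the value: the integral is nonzero (none).

0.047465 (none)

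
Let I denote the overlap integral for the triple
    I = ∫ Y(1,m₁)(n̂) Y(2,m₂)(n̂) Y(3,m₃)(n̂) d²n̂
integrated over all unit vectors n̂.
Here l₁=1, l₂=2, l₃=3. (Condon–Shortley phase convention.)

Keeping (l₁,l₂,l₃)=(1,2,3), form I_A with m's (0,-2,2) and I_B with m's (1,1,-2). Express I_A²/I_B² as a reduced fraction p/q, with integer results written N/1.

Shared (l₁,l₂,l₃)=(1,2,3): N and (l;000)² cancel in I_A²/I_B².
A: Δ = 0!·2!·4!/7! = 1/105; Racah Σ t=0..0: t=0:+1/24 = 1/24; ⇒ 3j(1 2 3; 0 -2 2)² = 1/21, sgn -1
B: Δ = 0!·2!·4!/7! = 1/105; Racah Σ t=0..0: t=0:+1/12 = 1/12; ⇒ 3j(1 2 3; 1 1 -2)² = 2/21, sgn -1
I_A²/I_B² = (1/21)/(2/21) = 1/2

1/2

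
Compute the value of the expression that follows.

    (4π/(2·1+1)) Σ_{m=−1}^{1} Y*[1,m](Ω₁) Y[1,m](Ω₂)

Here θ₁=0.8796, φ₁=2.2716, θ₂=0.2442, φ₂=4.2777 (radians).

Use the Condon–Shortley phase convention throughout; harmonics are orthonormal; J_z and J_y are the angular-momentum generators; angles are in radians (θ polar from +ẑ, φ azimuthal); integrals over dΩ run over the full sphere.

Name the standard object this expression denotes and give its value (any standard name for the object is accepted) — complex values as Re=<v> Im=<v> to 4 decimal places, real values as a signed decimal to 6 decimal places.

Legendre polynomial (addition theorem), +0.539992

This sum is the spherical-harmonic addition theorem: it equals the Legendre polynomial P_l(cos γ) of the angle γ between the two directions.
Addition theorem: P_1(cos γ) = (4π/3) Σ_m Y*_{lm}(Ω₁) Y_{lm}(Ω₂), m = −1…1:
  [-1]  conj(Y_{1,-1})(Ω₁) = -0.171653+0.203461i ; Y_{1,-1}(Ω₂) = -0.035178+0.075765i ; Δ = -0.009377-0.020163i
  [+0]  conj(Y_{1,0})(Ω₁) = +0.311464-0.000000i ; Y_{1,0}(Ω₂) = +0.474106+0.000000i ; Δ = +0.147667+0.000000i
  [+1]  conj(Y_{1,1})(Ω₁) = +0.171653+0.203461i ; Y_{1,1}(Ω₂) = +0.035178+0.075765i ; Δ = -0.009377+0.020163i
Σ over m = +0.128914+0.000000i; ×(4π/3) → +0.539992+0.000000i. Real part: 0.539992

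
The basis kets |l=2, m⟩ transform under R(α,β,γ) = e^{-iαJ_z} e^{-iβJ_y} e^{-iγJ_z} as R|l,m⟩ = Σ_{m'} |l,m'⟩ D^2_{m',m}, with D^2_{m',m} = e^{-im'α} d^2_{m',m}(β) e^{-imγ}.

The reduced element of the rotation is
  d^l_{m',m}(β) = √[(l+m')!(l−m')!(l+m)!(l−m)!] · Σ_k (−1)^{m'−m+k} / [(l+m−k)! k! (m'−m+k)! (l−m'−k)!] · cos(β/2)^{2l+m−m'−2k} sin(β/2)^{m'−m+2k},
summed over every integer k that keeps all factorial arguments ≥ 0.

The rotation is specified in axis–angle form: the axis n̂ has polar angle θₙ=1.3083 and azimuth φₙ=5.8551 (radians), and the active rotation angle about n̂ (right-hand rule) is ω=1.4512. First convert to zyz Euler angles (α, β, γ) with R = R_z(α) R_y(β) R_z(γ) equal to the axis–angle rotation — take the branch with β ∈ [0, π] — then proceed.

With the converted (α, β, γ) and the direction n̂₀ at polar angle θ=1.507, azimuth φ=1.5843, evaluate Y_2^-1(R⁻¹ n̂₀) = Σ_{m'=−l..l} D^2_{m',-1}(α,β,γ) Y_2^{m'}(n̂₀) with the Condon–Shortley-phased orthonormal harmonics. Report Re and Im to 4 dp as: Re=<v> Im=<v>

Re=0.0183 Im=0.2327

Axis–angle → zyz. n̂ = (sinθₙcosφₙ, sinθₙsinφₙ, cosθₙ) = (+0.878599, -0.400909, +0.259492), ω = 1.4512.
R = I cosω + sinω [n̂]ₓ + (1−cosω) n̂n̂ᵀ gives
  R = [+0.799146, -0.567851, -0.197258; -0.052574, +0.260863, -0.963943; +0.598833, +0.780702, +0.178614]
β = atan2(√(R₁₃²+R₂₃²), R₃₃) = 1.391219; α = atan2(R₂₃, R₁₃) mod 2π = 4.510539; γ = atan2(R₃₂, −R₃₁) mod 2π = 2.225117
Need the full column D^2_{m',-1} for m'=−2..2 at α=4.5105, β=1.3912, γ=2.2251.
cos(β/2)=0.767663, sin(β/2)=0.640853
d^2_{-2,-1}: single k=1 term ⇒ +0.579830;  D = +0.143801-0.561716i
d^2_{-1,-1}: k∈[0..1] ⇒ +0.347283 -0.726073 = -0.378790;  D = -0.340673-0.165603i
d^2_{0,-1}: k∈[0..1] ⇒ -0.710144 +0.494906 = -0.215238;  D = +0.130998-0.170783i
d^2_{1,-1}: k∈[0..1] ⇒ +0.726073 -0.168669 = +0.557404;  D = -0.365286-0.421029i
d^2_{2,-1}: single k=0 term ⇒ -0.404089;  D = -0.352117+0.198245i
Y_2^{m'}(θ=1.507,φ=1.5843) and Σ D·Y over m':
  (+0.1438-0.5617i)·(-0.3846+0.0104i)  (-0.3407-0.1656i)·(-0.0007-0.0491i)  (+0.1310-0.1708i)·(-0.3115+0.0000i)  (-0.3653-0.4210i)·(+0.0007-0.0491i)  (-0.3521+0.1982i)·(-0.3846-0.0104i)
Y_2^-1(R⁻¹ n̂) = +0.018346+0.232663i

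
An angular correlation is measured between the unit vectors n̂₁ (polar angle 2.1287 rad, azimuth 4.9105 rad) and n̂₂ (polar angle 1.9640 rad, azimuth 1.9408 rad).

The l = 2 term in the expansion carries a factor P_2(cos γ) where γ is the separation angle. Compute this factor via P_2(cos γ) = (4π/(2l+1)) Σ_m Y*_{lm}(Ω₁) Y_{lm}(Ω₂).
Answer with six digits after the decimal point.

-0.013960

Term-by-term m-sum for l=2 (normalisation 4π/5 = 2.513274):
  m=-2: Y*=(-0.256473, -0.107295)  Y=(-0.243374, 0.222225)  product (0.086262, -0.030882)
  m=-1: Y*=(-0.068291, 0.340190)  Y=(0.098871, 0.254910)  product (-0.093470, 0.016227)
  m=+0: Y*=(-0.050204, -0.000000)  Y=(-0.176490, 0.000000)  product (0.008860, 0.000000)
  m=+1: Y*=(0.068291, 0.340190)  Y=(-0.098871, 0.254910)  product (-0.093470, -0.016227)
  m=+2: Y*=(-0.256473, 0.107295)  Y=(-0.243374, -0.222225)  product (0.086262, 0.030882)
Σ over m = (-0.005554, 0.000000); ×(4π/5) → (-0.013960, 0.000000). Real part: -0.013960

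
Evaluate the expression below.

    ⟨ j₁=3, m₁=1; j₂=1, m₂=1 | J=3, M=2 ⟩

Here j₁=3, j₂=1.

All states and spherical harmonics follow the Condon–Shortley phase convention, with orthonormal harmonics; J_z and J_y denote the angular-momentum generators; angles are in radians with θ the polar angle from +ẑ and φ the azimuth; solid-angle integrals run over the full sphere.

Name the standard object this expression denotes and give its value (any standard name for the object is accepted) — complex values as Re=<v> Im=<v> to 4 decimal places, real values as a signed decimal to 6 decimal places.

Clebsch–Gordan coefficient, −√(5/12) ≈ -0.645497

This is a Clebsch–Gordan (vector-coupling) coefficient.
triangle: 1!×5!×1!/8! = 120/40320
(j±m)!: 4!×2!×2!×0!×5!×1! = 11520
prefactor² = (2J+1)×Δ×N² = 240
  k=1: −1/(1!×0!×1!×1!×4!×0!) = -1/24
Σ = -1/24  ⇒  CG² = 240×(-1/24)² = 5/12
CG = −√(5/12) = -0.645497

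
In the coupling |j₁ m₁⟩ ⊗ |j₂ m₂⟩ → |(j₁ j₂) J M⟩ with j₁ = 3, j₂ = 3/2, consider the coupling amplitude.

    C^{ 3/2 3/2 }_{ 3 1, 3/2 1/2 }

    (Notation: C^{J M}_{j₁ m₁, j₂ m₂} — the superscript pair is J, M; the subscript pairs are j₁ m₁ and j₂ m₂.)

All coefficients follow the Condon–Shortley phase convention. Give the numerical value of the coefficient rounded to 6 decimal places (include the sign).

j₁+j₂−J=3  J+j₁−j₂=3  J−j₁+j₂=0  j₁+j₂+J+1=7
(j₁±m₁, j₂±m₂, J±M) = (4,2,2,1,3,0)
P² = 576/35
sum k=2..2:
  [2] +1/12 = 1/12
S = 1/12
C² = P²·S² = 4/35 ; C = +0.338062

+√(4/35) = +0.338062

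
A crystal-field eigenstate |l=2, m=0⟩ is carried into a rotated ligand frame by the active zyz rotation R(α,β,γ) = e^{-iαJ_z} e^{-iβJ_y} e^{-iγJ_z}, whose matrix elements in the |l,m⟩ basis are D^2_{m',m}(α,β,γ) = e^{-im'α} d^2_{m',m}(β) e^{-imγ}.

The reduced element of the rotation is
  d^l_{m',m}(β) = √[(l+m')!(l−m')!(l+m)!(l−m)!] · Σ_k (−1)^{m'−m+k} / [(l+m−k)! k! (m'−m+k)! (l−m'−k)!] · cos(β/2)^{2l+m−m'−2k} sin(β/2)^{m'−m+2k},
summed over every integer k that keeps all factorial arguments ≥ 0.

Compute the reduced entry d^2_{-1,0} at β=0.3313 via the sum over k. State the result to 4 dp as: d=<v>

d=0.3767

d^2_{-1,0}(β=0.3313) via the finite sum:
With c≡cos(β/2)=0.986311 and s≡sin(β/2)=0.164893, N=[1·6·2·2]^{1/2}=4.898979
Admissible k: 1..2 (factorial args all ≥0)
  k=1: (−1)^0·4.8990/(2)·0.9863^3·0.1649^1 = +0.387544
  k=2: (−1)^1·4.8990/(2)·0.9863^1·0.1649^3 = -0.010832
d^2_{-1,0}(0.3313) = +0.387544 -0.010832 = +0.376712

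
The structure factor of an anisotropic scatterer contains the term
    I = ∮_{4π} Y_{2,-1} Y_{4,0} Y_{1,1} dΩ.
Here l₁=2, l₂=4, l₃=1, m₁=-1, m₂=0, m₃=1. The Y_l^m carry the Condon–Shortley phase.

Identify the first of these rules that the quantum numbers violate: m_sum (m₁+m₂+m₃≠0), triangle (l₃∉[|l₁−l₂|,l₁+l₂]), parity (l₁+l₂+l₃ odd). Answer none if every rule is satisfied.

triangle

azimuthal sum: -1 + 0 + 1 = 0  ✓
l₃ must lie in [2,6]; have l₃=1  ✗
L = 2 + 4 + 1 = 7 (odd)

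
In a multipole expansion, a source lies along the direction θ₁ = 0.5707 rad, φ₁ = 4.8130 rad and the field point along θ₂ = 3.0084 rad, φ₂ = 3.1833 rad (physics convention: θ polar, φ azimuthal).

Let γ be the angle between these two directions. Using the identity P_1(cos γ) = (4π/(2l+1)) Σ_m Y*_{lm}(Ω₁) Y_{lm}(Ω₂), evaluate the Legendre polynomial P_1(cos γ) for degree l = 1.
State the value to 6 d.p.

Summing Y*_{l m}(θ₁,φ₁)·Y_{l m}(θ₂,φ₂) over m ∈ [−1, 1]; prefactor 4π/(2·1+1) = 4.188790:
  [-1]  conj(Y_{1,-1})(Ω₁) = (0.018747, -0.185699) ; Y_{1,-1}(Ω₂) = (-0.045841, 0.001913) ; Δ = (-0.000504, 0.008549)
  [+0]  conj(Y_{1,0})(Ω₁) = (0.411170, -0.000000) ; Y_{1,0}(Ω₂) = (-0.484275, 0.000000) ; Δ = (-0.199119, 0.000000)
  [+1]  conj(Y_{1,1})(Ω₁) = (-0.018747, -0.185699) ; Y_{1,1}(Ω₂) = (0.045841, 0.001913) ; Δ = (-0.000504, -0.008549)
Accumulated sum (-0.200128, 0.000000); after 4π/(2l+1) scaling, (-0.838293, 0.000000) ⇒ P_1 = -0.838293

-0.838293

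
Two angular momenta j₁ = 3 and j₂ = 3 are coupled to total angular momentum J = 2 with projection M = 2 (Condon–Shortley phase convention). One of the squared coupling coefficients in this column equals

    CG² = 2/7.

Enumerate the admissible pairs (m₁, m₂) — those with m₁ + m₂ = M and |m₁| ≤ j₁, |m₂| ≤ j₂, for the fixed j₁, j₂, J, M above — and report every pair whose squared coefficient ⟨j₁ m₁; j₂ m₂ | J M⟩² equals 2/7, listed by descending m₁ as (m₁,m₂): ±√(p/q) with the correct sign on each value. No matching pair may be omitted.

(1,1): +√(2/7)

Admissible pairs with m₁+m₂ = M = 2: (-1,3), (0,2), (1,1), (2,0), (3,-1)
  (m₁,m₂)=(3,-1): CG² = 5/42, CG = +√(5/42)
  (m₁,m₂)=(2,0): CG² = 5/21, CG = −√(5/21)
  (m₁,m₂)=(1,1): CG² = 2/7, CG = +√(2/7)   ← matches the target
  (m₁,m₂)=(0,2): CG² = 5/21, CG = −√(5/21)
  (m₁,m₂)=(-1,3): CG² = 5/42, CG = +√(5/42)
Pairs with CG² = 2/7: (1,1): +√(2/7)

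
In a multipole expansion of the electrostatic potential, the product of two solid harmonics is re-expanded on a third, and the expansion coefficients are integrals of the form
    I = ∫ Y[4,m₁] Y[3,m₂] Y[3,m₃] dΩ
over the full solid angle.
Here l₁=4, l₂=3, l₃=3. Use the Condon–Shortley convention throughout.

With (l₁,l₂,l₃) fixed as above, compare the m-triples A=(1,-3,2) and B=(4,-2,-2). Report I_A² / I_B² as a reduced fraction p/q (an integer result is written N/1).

l's match ⇒ only the (l;m) 3-j factors differ between A and B.
A: triangle coeff Δ(4,3,3) = 1/34650; Σ_t [0,0]: t=0:+1/288 = 1/288; (3j)²=5/231 [(4 3 3; 1 -3 2)], sign=-1
B: triangle coeff Δ(4,3,3) = 1/34650; Σ_t [0,0]: t=0:+1/576 = 1/576; (3j)²=5/99 [(4 3 3; 4 -2 -2)], sign=-1
I_A²/I_B² = (5/231)/(5/99) = 3/7

3/7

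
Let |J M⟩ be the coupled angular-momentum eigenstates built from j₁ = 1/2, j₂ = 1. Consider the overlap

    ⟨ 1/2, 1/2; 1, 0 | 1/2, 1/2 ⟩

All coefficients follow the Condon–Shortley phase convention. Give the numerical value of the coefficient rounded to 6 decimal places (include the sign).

√[2·1!0!1!/3! · 1!0!1!1!1!0!] = √(1/3)
  +(−1)^0/∏(0,1,0,1,0,0)! = 1  (running 1)
⟨..|..⟩ = √(1/3)·(1) = +0.577350

+0.577350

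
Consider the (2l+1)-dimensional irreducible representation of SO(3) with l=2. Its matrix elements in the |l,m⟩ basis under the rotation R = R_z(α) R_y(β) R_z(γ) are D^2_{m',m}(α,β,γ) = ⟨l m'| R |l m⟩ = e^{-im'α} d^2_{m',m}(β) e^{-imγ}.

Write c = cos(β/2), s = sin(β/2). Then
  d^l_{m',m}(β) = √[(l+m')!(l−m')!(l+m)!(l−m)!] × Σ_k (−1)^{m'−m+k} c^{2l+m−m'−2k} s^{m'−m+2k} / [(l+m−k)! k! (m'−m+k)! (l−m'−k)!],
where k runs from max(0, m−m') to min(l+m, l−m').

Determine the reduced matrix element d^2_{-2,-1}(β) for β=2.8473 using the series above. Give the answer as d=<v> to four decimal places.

d=0.0062

d^2_{-2,-1}(β=2.8473) via the finite sum:
Half-angle: c=0.146616, s=0.989193. N=√(1·24·1·6)=12.000000
The bounds max(0,m−m')=1 and min(l+m,l−m')=1 give 1 term
  k=1: (−1)^0·12.0000/(6)·0.1466^3·0.9892^1 = +0.006235
d^2_{-2,-1}(2.8473) = +0.006235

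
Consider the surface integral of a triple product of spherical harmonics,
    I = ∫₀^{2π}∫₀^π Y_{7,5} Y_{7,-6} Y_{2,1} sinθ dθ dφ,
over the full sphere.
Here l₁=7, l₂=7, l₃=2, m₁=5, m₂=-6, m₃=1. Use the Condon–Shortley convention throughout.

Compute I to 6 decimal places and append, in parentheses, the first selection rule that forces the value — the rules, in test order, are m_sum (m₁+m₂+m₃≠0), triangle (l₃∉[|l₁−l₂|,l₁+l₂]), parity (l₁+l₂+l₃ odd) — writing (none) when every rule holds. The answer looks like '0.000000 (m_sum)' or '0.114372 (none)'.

0.196071 (none)

m-sum 0 ✓  L=16 even ✓  0≤2≤14 ✓
Π(2lᵢ+1) = 15×15×5 = 1125
triangle coeff Δ(7,7,2) = 1/185640
Σ_t [5,7]: t=5:−1/2419200 t=6:+1/518400 t=7:−1/2419200 = 1/907200
(3j)²=56/3315 [(7 7 2; 0 0 0)], sign=+1
Σ_t [0,1]: t=0:+1/958003200 t=1:−1/79833600 = -1/87091200
(3j)²=121/4760 [(7 7 2; 5 -6 1)], sign=+1
⇒ 4πI² = 1815/3757
I = (+1)√(1815/3757/(4π)) = 0.19607074
No selection rule forces the value: the integral is nonzero (none).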